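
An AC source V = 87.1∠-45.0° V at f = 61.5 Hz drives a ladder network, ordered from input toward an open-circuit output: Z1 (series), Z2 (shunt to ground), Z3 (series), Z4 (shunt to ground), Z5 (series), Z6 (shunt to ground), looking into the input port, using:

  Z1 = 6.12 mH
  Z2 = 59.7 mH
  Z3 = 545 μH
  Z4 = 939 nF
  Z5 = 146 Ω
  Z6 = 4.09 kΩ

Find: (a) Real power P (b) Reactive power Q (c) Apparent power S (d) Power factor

Step 1 — Angular frequency: ω = 2π·f = 2π·61.5 = 386.4 rad/s.
Step 2 — Component impedances:
  Z1: Z = jωL = j·386.4·0.00612 = 0 + j2.365 Ω
  Z2: Z = jωL = j·386.4·0.0597 = 0 + j23.07 Ω
  Z3: Z = jωL = j·386.4·0.000545 = 0 + j0.2106 Ω
  Z4: Z = 1/(jωC) = -j/(ω·C) = 0 - j2756 Ω
  Z5: Z = R = 146 Ω
  Z6: Z = R = 4090 Ω
Step 3 — Ladder network (open output): work backward from the far end, alternating series and parallel combinations. Z_in = 0.1278 + j25.63 Ω = 25.63∠89.7° Ω.
Step 4 — Source phasor: V = 87.1∠-45.0° V = 61.59 - j61.59 V.
Step 5 — Current: I = V / Z = -2.391 - j2.415 A = 3.399∠-134.7° A.
Step 6 — Complex power: S = V·I* = 1.476 + j296 VA.
Step 7 — Real power: P = Re(S) = 1.476 W.
Step 8 — Reactive power: Q = Im(S) = 296 VAR.
Step 9 — Apparent power: |S| = 296 VA.
Step 10 — Power factor: PF = P/|S| = 0.004986 (lagging).

(a) P = 1.476 W  (b) Q = 296 VAR  (c) S = 296 VA  (d) PF = 0.004986 (lagging)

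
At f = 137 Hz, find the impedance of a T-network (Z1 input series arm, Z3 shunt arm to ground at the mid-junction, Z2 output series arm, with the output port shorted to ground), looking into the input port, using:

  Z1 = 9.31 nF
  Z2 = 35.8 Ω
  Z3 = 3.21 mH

Step 1 — Angular frequency: ω = 2π·f = 2π·137 = 860.8 rad/s.
Step 2 — Component impedances:
  Z1: Z = 1/(jωC) = -j/(ω·C) = 0 - j1.248e+05 Ω
  Z2: Z = R = 35.8 Ω
  Z3: Z = jωL = j·860.8·0.00321 = 0 + j2.763 Ω
Step 3 — With the output port shorted to ground, the output series arm Z2 runs from the junction to ground; the shunt arm Z3 also runs from the junction to ground. They appear in parallel: Z3 || Z2 = 0.212 + j2.747 Ω.
Step 4 — Series with input arm Z1: Z_in = Z1 + (Z3 || Z2) = 0.212 - j1.248e+05 Ω = 1.248e+05∠-90.0° Ω.

Z = 0.212 - j1.248e+05 Ω = 1.248e+05∠-90.0° Ω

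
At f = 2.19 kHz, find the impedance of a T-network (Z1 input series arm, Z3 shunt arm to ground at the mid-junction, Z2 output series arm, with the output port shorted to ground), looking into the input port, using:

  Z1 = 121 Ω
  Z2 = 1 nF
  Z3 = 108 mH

Step 1 — Angular frequency: ω = 2π·f = 2π·2190 = 1.376e+04 rad/s.
Step 2 — Component impedances:
  Z1: Z = R = 121 Ω
  Z2: Z = 1/(jωC) = -j/(ω·C) = 0 - j7.267e+04 Ω
  Z3: Z = jωL = j·1.376e+04·0.108 = 0 + j1486 Ω
Step 3 — With the output port shorted to ground, the output series arm Z2 runs from the junction to ground; the shunt arm Z3 also runs from the junction to ground. They appear in parallel: Z3 || Z2 = 0 + j1517 Ω.
Step 4 — Series with input arm Z1: Z_in = Z1 + (Z3 || Z2) = 121 + j1517 Ω = 1522∠85.4° Ω.

Z = 121 + j1517 Ω = 1522∠85.4° Ω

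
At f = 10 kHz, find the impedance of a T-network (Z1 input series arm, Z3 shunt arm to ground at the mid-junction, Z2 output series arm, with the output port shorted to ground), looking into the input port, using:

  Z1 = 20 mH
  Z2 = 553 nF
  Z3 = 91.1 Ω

Step 1 — Angular frequency: ω = 2π·f = 2π·1e+04 = 6.283e+04 rad/s.
Step 2 — Component impedances:
  Z1: Z = jωL = j·6.283e+04·0.02 = 0 + j1257 Ω
  Z2: Z = 1/(jωC) = -j/(ω·C) = 0 - j28.78 Ω
  Z3: Z = R = 91.1 Ω
Step 3 — With the output port shorted to ground, the output series arm Z2 runs from the junction to ground; the shunt arm Z3 also runs from the junction to ground. They appear in parallel: Z3 || Z2 = 8.267 - j26.17 Ω.
Step 4 — Series with input arm Z1: Z_in = Z1 + (Z3 || Z2) = 8.267 + j1230 Ω = 1230∠89.6° Ω.

Z = 8.267 + j1230 Ω = 1230∠89.6° Ω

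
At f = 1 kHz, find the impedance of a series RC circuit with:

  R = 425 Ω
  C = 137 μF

Step 1 — Angular frequency: ω = 2π·f = 2π·1000 = 6283 rad/s.
Step 2 — Component impedances:
  R: Z = R = 425 Ω
  C: Z = 1/(jωC) = -j/(ω·C) = 0 - j1.162 Ω
Step 3 — Series combination: Z_total = R + C = 425 - j1.162 Ω = 425∠-0.2° Ω.

Z = 425 - j1.162 Ω = 425∠-0.2° Ω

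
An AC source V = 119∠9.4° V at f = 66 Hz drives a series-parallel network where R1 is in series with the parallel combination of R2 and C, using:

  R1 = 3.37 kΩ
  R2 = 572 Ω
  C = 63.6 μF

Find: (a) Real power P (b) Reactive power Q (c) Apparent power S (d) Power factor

Step 1 — Angular frequency: ω = 2π·f = 2π·66 = 414.7 rad/s.
Step 2 — Component impedances:
  R1: Z = R = 3370 Ω
  R2: Z = R = 572 Ω
  C: Z = 1/(jωC) = -j/(ω·C) = 0 - j37.92 Ω
Step 3 — Parallel branch: R2 || C = 1/(1/R2 + 1/C) = 2.502 - j37.75 Ω.
Step 4 — Series with R1: Z_total = R1 + (R2 || C) = 3373 - j37.75 Ω = 3373∠-0.6° Ω.
Step 5 — Source phasor: V = 119∠9.4° V = 117.4 + j19.44 V.
Step 6 — Current: I = V / Z = 0.03474 + j0.006152 A = 0.03528∠10.0° A.
Step 7 — Complex power: S = V·I* = 4.198 - j0.04699 VA.
Step 8 — Real power: P = Re(S) = 4.198 W.
Step 9 — Reactive power: Q = Im(S) = -0.04699 VAR.
Step 10 — Apparent power: |S| = 4.199 VA.
Step 11 — Power factor: PF = P/|S| = 0.9999 (leading).

(a) P = 4.198 W  (b) Q = -0.04699 VAR  (c) S = 4.199 VA  (d) PF = 0.9999 (leading)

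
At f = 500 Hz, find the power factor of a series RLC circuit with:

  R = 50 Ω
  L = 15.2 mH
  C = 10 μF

Step 1 — Angular frequency: ω = 2π·f = 2π·500 = 3142 rad/s.
Step 2 — Component impedances:
  R: Z = R = 50 Ω
  L: Z = jωL = j·3142·0.0152 = 0 + j47.75 Ω
  C: Z = 1/(jωC) = -j/(ω·C) = 0 - j31.83 Ω
Step 3 — Series combination: Z_total = R + L + C = 50 + j15.92 Ω = 52.47∠17.7° Ω.
Step 4 — Power factor: PF = cos(φ) = Re(Z)/|Z| = 50/52.47 = 0.9529.
Step 5 — Type: Im(Z) = 15.92 ⇒ lagging (phase φ = 17.7°).

PF = 0.9529 (lagging, φ = 17.7°)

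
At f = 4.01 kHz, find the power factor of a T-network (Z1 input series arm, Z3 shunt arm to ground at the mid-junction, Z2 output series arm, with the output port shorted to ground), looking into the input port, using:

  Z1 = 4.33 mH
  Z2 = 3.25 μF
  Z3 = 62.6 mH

Step 1 — Angular frequency: ω = 2π·f = 2π·4010 = 2.52e+04 rad/s.
Step 2 — Component impedances:
  Z1: Z = jωL = j·2.52e+04·0.00433 = 0 + j109.1 Ω
  Z2: Z = 1/(jωC) = -j/(ω·C) = 0 - j12.21 Ω
  Z3: Z = jωL = j·2.52e+04·0.0626 = 0 + j1577 Ω
Step 3 — With the output port shorted to ground, the output series arm Z2 runs from the junction to ground; the shunt arm Z3 also runs from the junction to ground. They appear in parallel: Z3 || Z2 = 0 - j12.31 Ω.
Step 4 — Series with input arm Z1: Z_in = Z1 + (Z3 || Z2) = 0 + j96.79 Ω = 96.79∠90.0° Ω.
Step 5 — Power factor: PF = cos(φ) = Re(Z)/|Z| = 0/96.79 = 0.
Step 6 — Type: Im(Z) = 96.79 ⇒ lagging (phase φ = 90.0°).

PF = 0 (lagging, φ = 90.0°)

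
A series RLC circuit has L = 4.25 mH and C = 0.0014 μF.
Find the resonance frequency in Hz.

Step 1 — Resonance condition Im(Z)=0 gives ω₀ = 1/√(LC).
Step 2 — ω₀ = 1/√(0.00425·1.4e-09) = 4.1e+05 rad/s.
Step 3 — f₀ = ω₀/(2π) = 6.525e+04 Hz.

f₀ = 6.525e+04 Hz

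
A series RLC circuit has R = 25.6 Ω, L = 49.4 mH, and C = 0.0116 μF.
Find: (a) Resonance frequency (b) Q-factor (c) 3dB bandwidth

Step 1 — Resonance: ω₀ = 1/√(LC) = 1/√(0.0494·1.16e-08) = 4.177e+04 rad/s.
Step 2 — f₀ = ω₀/(2π) = 6649 Hz.
Step 3 — Series Q: Q = ω₀L/R = 4.177e+04·0.0494/25.6 = 80.61.
Step 4 — Bandwidth: Δω = ω₀/Q = 518.2 rad/s; BW = Δω/(2π) = 82.48 Hz.

(a) f₀ = 6649 Hz  (b) Q = 80.61  (c) BW = 82.48 Hz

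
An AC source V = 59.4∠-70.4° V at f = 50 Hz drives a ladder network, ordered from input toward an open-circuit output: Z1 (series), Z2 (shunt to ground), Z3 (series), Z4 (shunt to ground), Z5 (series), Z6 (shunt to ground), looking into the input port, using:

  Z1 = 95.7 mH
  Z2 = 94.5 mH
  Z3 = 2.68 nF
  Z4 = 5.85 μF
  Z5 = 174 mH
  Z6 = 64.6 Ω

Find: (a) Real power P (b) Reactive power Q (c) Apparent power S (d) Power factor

Step 1 — Angular frequency: ω = 2π·f = 2π·50 = 314.2 rad/s.
Step 2 — Component impedances:
  Z1: Z = jωL = j·314.2·0.0957 = 0 + j30.07 Ω
  Z2: Z = jωL = j·314.2·0.0945 = 0 + j29.69 Ω
  Z3: Z = 1/(jωC) = -j/(ω·C) = 0 - j1.188e+06 Ω
  Z4: Z = 1/(jωC) = -j/(ω·C) = 0 - j544.1 Ω
  Z5: Z = jωL = j·314.2·0.174 = 0 + j54.66 Ω
  Z6: Z = R = 64.6 Ω
Step 3 — Ladder network (open output): work backward from the far end, alternating series and parallel combinations. Z_in = 0 + j59.75 Ω = 59.75∠90.0° Ω.
Step 4 — Source phasor: V = 59.4∠-70.4° V = 19.93 - j55.96 V.
Step 5 — Current: I = V / Z = -0.9365 - j0.3335 A = 0.9941∠-160.4° A.
Step 6 — Complex power: S = V·I* = 0 + j59.05 VA.
Step 7 — Real power: P = Re(S) = 0 W.
Step 8 — Reactive power: Q = Im(S) = 59.05 VAR.
Step 9 — Apparent power: |S| = 59.05 VA.
Step 10 — Power factor: PF = P/|S| = 0 (lagging).

(a) P = 0 W  (b) Q = 59.05 VAR  (c) S = 59.05 VA  (d) PF = 0 (lagging)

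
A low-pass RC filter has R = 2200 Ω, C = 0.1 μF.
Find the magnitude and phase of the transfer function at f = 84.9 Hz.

Step 1 — Angular frequency: ω = 2π·84.9 = 533.4 rad/s.
Step 2 — Transfer function: H(jω) = 1/(1 + jωRC).
Step 3 — Denominator: 1 + jωRC = 1 + j·533.4·2200·1e-07 = 1 + j0.1174.
Step 4 — H = 0.9864 - j0.1158.
Step 5 — Magnitude: |H| = 0.9932 (-0.1 dB); phase: φ = -6.7°.

|H| = 0.9932 (-0.1 dB), φ = -6.7°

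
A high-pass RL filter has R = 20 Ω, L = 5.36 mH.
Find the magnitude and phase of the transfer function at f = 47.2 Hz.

Step 1 — Angular frequency: ω = 2π·47.2 = 296.6 rad/s.
Step 2 — Transfer function: H(jω) = jωL/(R + jωL).
Step 3 — Numerator jωL = j·1.59; denominator R + jωL = 20 + j1.59.
Step 4 — H = 0.006277 + j0.07898.
Step 5 — Magnitude: |H| = 0.07923 (-22.0 dB); phase: φ = 85.5°.

|H| = 0.07923 (-22.0 dB), φ = 85.5°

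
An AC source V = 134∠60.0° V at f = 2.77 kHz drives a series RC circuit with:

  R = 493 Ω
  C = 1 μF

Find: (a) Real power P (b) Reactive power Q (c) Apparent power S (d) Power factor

Step 1 — Angular frequency: ω = 2π·f = 2π·2770 = 1.74e+04 rad/s.
Step 2 — Component impedances:
  R: Z = R = 493 Ω
  C: Z = 1/(jωC) = -j/(ω·C) = 0 - j57.46 Ω
Step 3 — Series combination: Z_total = R + C = 493 - j57.46 Ω = 496.3∠-6.6° Ω.
Step 4 — Source phasor: V = 134∠60.0° V = 67 + j116 V.
Step 5 — Current: I = V / Z = 0.107 + j0.2479 A = 0.27∠66.6° A.
Step 6 — Complex power: S = V·I* = 35.93 - j4.188 VA.
Step 7 — Real power: P = Re(S) = 35.93 W.
Step 8 — Reactive power: Q = Im(S) = -4.188 VAR.
Step 9 — Apparent power: |S| = 36.18 VA.
Step 10 — Power factor: PF = P/|S| = 0.9933 (leading).

(a) P = 35.93 W  (b) Q = -4.188 VAR  (c) S = 36.18 VA  (d) PF = 0.9933 (leading)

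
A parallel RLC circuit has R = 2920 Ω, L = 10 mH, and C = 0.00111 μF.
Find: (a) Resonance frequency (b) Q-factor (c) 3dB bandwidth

Step 1 — Resonance: ω₀ = 1/√(LC) = 1/√(0.01·1.11e-09) = 3.002e+05 rad/s.
Step 2 — f₀ = ω₀/(2π) = 4.777e+04 Hz.
Step 3 — Parallel Q: Q = R/(ω₀L) = 2920/(3.002e+05·0.01) = 0.9728.
Step 4 — Bandwidth: Δω = ω₀/Q = 3.085e+05 rad/s; BW = Δω/(2π) = 4.91e+04 Hz.

(a) f₀ = 4.777e+04 Hz  (b) Q = 0.9728  (c) BW = 4.91e+04 Hz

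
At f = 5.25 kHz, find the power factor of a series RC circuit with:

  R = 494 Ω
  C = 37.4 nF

Step 1 — Angular frequency: ω = 2π·f = 2π·5250 = 3.299e+04 rad/s.
Step 2 — Component impedances:
  R: Z = R = 494 Ω
  C: Z = 1/(jωC) = -j/(ω·C) = 0 - j810.6 Ω
Step 3 — Series combination: Z_total = R + C = 494 - j810.6 Ω = 949.2∠-58.6° Ω.
Step 4 — Power factor: PF = cos(φ) = Re(Z)/|Z| = 494/949.2 = 0.5204.
Step 5 — Type: Im(Z) = -810.6 ⇒ leading (phase φ = -58.6°).

PF = 0.5204 (leading, φ = -58.6°)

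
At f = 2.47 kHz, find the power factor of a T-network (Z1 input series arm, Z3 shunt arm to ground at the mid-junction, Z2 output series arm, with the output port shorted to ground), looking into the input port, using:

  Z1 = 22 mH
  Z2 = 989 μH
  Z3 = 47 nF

Step 1 — Angular frequency: ω = 2π·f = 2π·2470 = 1.552e+04 rad/s.
Step 2 — Component impedances:
  Z1: Z = jωL = j·1.552e+04·0.022 = 0 + j341.4 Ω
  Z2: Z = jωL = j·1.552e+04·0.000989 = 0 + j15.35 Ω
  Z3: Z = 1/(jωC) = -j/(ω·C) = 0 - j1371 Ω
Step 3 — With the output port shorted to ground, the output series arm Z2 runs from the junction to ground; the shunt arm Z3 also runs from the junction to ground. They appear in parallel: Z3 || Z2 = 0 + j15.52 Ω.
Step 4 — Series with input arm Z1: Z_in = Z1 + (Z3 || Z2) = 0 + j357 Ω = 357∠90.0° Ω.
Step 5 — Power factor: PF = cos(φ) = Re(Z)/|Z| = 0/357 = 0.
Step 6 — Type: Im(Z) = 357 ⇒ lagging (phase φ = 90.0°).

PF = 0 (lagging, φ = 90.0°)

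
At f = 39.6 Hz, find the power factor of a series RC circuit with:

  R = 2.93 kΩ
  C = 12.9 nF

Step 1 — Angular frequency: ω = 2π·f = 2π·39.6 = 248.8 rad/s.
Step 2 — Component impedances:
  R: Z = R = 2930 Ω
  C: Z = 1/(jωC) = -j/(ω·C) = 0 - j3.116e+05 Ω
Step 3 — Series combination: Z_total = R + C = 2930 - j3.116e+05 Ω = 3.116e+05∠-89.5° Ω.
Step 4 — Power factor: PF = cos(φ) = Re(Z)/|Z| = 2930/3.1157e+05 = 0.009404.
Step 5 — Type: Im(Z) = -3.116e+05 ⇒ leading (phase φ = -89.5°).

PF = 0.009404 (leading, φ = -89.5°)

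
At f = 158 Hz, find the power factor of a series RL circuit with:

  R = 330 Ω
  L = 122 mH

Step 1 — Angular frequency: ω = 2π·f = 2π·158 = 992.7 rad/s.
Step 2 — Component impedances:
  R: Z = R = 330 Ω
  L: Z = jωL = j·992.7·0.122 = 0 + j121.1 Ω
Step 3 — Series combination: Z_total = R + L = 330 + j121.1 Ω = 351.5∠20.2° Ω.
Step 4 — Power factor: PF = cos(φ) = Re(Z)/|Z| = 330/351.5 = 0.9388.
Step 5 — Type: Im(Z) = 121.1 ⇒ lagging (phase φ = 20.2°).

PF = 0.9388 (lagging, φ = 20.2°)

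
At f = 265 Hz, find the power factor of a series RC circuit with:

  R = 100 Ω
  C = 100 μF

Step 1 — Angular frequency: ω = 2π·f = 2π·265 = 1665 rad/s.
Step 2 — Component impedances:
  R: Z = R = 100 Ω
  C: Z = 1/(jωC) = -j/(ω·C) = 0 - j6.006 Ω
Step 3 — Series combination: Z_total = R + C = 100 - j6.006 Ω = 100.2∠-3.4° Ω.
Step 4 — Power factor: PF = cos(φ) = Re(Z)/|Z| = 100/100.18 = 0.9982.
Step 5 — Type: Im(Z) = -6.006 ⇒ leading (phase φ = -3.4°).

PF = 0.9982 (leading, φ = -3.4°)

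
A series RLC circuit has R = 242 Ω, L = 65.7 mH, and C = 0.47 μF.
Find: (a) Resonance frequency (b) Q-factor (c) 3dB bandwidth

Step 1 — Resonance condition Im(Z)=0 gives ω₀ = 1/√(LC).
Step 2 — ω₀ = 1/√(0.0657·4.7e-07) = 5691 rad/s.
Step 3 — f₀ = ω₀/(2π) = 905.7 Hz.
Step 4 — Series Q: Q = ω₀L/R = 5691·0.0657/242 = 1.545.
Step 5 — 3dB bandwidth: Δω = ω₀/Q = 3683 rad/s; BW = Δω/(2π) = 586.2 Hz.

(a) f₀ = 905.7 Hz  (b) Q = 1.545  (c) BW = 586.2 Hz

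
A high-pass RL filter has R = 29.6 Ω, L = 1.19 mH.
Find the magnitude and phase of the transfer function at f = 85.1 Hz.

Step 1 — Angular frequency: ω = 2π·85.1 = 534.7 rad/s.
Step 2 — Transfer function: H(jω) = jωL/(R + jωL).
Step 3 — Numerator jωL = j·0.6363; denominator R + jωL = 29.6 + j0.6363.
Step 4 — H = 0.0004619 + j0.02149.
Step 5 — Magnitude: |H| = 0.02149 (-33.4 dB); phase: φ = 88.8°.

|H| = 0.02149 (-33.4 dB), φ = 88.8°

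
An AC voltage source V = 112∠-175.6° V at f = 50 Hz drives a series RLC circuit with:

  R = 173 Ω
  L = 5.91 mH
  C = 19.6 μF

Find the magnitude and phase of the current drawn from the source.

Step 1 — Angular frequency: ω = 2π·f = 2π·50 = 314.2 rad/s.
Step 2 — Component impedances:
  R: Z = R = 173 Ω
  L: Z = jωL = j·314.2·0.00591 = 0 + j1.857 Ω
  C: Z = 1/(jωC) = -j/(ω·C) = 0 - j162.4 Ω
Step 3 — Series combination: Z_total = R + L + C = 173 - j160.5 Ω = 236∠-42.9° Ω.
Step 4 — Source phasor: V = 112∠-175.6° V = -111.7 - j8.593 V.
Step 5 — Ohm's law: I = V / Z_total = (-111.7 - j8.593) / (173 - j160.5) = -0.322 - j0.3485 A.
Step 6 — Convert to polar: |I| = 0.4745 A, ∠I = -132.7°.

I = 0.4745∠-132.7° A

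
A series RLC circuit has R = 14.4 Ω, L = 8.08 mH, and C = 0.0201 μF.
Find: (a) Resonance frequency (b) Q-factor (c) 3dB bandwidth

Step 1 — Resonance: ω₀ = 1/√(LC) = 1/√(0.00808·2.01e-08) = 7.847e+04 rad/s.
Step 2 — f₀ = ω₀/(2π) = 1.249e+04 Hz.
Step 3 — Series Q: Q = ω₀L/R = 7.847e+04·0.00808/14.4 = 44.03.
Step 4 — Bandwidth: Δω = ω₀/Q = 1782 rad/s; BW = Δω/(2π) = 283.6 Hz.

(a) f₀ = 1.249e+04 Hz  (b) Q = 44.03  (c) BW = 283.6 Hz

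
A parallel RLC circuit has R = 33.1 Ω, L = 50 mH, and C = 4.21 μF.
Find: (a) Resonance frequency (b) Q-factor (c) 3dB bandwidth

Step 1 — Resonance: ω₀ = 1/√(LC) = 1/√(0.05·4.21e-06) = 2180 rad/s.
Step 2 — f₀ = ω₀/(2π) = 346.9 Hz.
Step 3 — Parallel Q: Q = R/(ω₀L) = 33.1/(2180·0.05) = 0.3037.
Step 4 — Bandwidth: Δω = ω₀/Q = 7176 rad/s; BW = Δω/(2π) = 1142 Hz.

(a) f₀ = 346.9 Hz  (b) Q = 0.3037  (c) BW = 1142 Hz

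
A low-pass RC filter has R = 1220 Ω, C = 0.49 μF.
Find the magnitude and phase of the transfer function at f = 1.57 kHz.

Step 1 — Angular frequency: ω = 2π·1570 = 9865 rad/s.
Step 2 — Transfer function: H(jω) = 1/(1 + jωRC).
Step 3 — Denominator: 1 + jωRC = 1 + j·9865·1220·4.9e-07 = 1 + j5.897.
Step 4 — H = 0.02795 - j0.1648.
Step 5 — Magnitude: |H| = 0.1672 (-15.5 dB); phase: φ = -80.4°.

|H| = 0.1672 (-15.5 dB), φ = -80.4°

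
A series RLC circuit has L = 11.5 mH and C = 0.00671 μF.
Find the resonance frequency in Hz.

Step 1 — Resonance condition Im(Z)=0 gives ω₀ = 1/√(LC).
Step 2 — ω₀ = 1/√(0.0115·6.71e-09) = 1.138e+05 rad/s.
Step 3 — f₀ = ω₀/(2π) = 1.812e+04 Hz.

f₀ = 1.812e+04 Hz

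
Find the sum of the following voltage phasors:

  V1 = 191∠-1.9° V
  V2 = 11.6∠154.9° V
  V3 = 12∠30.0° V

Step 1 — Convert each phasor to rectangular form:
  V1 = 191·(cos(-1.9°) + j·sin(-1.9°)) = 190.9 - j6.333 V
  V2 = 11.6·(cos(154.9°) + j·sin(154.9°)) = -10.5 + j4.921 V
  V3 = 12·(cos(30.0°) + j·sin(30.0°)) = 10.39 + j6 V
Step 2 — Sum components: V_total = 190.8 + j4.588 V.
Step 3 — Convert to polar: |V_total| = 190.8 V, ∠V_total = 1.4°.

V_total = 190.8∠1.4° V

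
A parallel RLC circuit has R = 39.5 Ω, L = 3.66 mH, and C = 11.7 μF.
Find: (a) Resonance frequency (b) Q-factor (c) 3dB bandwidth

Step 1 — Resonance: ω₀ = 1/√(LC) = 1/√(0.00366·1.17e-05) = 4832 rad/s.
Step 2 — f₀ = ω₀/(2π) = 769.1 Hz.
Step 3 — Parallel Q: Q = R/(ω₀L) = 39.5/(4832·0.00366) = 2.233.
Step 4 — Bandwidth: Δω = ω₀/Q = 2164 rad/s; BW = Δω/(2π) = 344.4 Hz.

(a) f₀ = 769.1 Hz  (b) Q = 2.233  (c) BW = 344.4 Hz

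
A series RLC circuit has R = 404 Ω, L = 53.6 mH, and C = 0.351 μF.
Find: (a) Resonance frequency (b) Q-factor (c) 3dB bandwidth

Step 1 — Resonance condition Im(Z)=0 gives ω₀ = 1/√(LC).
Step 2 — ω₀ = 1/√(0.0536·3.51e-07) = 7291 rad/s.
Step 3 — f₀ = ω₀/(2π) = 1160 Hz.
Step 4 — Series Q: Q = ω₀L/R = 7291·0.0536/404 = 0.9673.
Step 5 — 3dB bandwidth: Δω = ω₀/Q = 7537 rad/s; BW = Δω/(2π) = 1200 Hz.

(a) f₀ = 1160 Hz  (b) Q = 0.9673  (c) BW = 1200 Hz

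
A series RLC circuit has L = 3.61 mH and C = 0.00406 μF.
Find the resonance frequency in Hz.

Step 1 — Resonance condition Im(Z)=0 gives ω₀ = 1/√(LC).
Step 2 — ω₀ = 1/√(0.00361·4.06e-09) = 2.612e+05 rad/s.
Step 3 — f₀ = ω₀/(2π) = 4.157e+04 Hz.

f₀ = 4.157e+04 Hz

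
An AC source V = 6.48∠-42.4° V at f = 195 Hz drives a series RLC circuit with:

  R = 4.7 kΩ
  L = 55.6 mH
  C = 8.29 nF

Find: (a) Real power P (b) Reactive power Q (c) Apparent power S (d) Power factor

Step 1 — Angular frequency: ω = 2π·f = 2π·195 = 1225 rad/s.
Step 2 — Component impedances:
  R: Z = R = 4700 Ω
  L: Z = jωL = j·1225·0.0556 = 0 + j68.12 Ω
  C: Z = 1/(jωC) = -j/(ω·C) = 0 - j9.845e+04 Ω
Step 3 — Series combination: Z_total = R + L + C = 4700 - j9.839e+04 Ω = 9.85e+04∠-87.3° Ω.
Step 4 — Source phasor: V = 6.48∠-42.4° V = 4.785 - j4.369 V.
Step 5 — Current: I = V / Z = 4.663e-05 + j4.641e-05 A = 6.579e-05∠44.9° A.
Step 6 — Complex power: S = V·I* = 2.034e-05 - j0.0004258 VA.
Step 7 — Real power: P = Re(S) = 2.034e-05 W.
Step 8 — Reactive power: Q = Im(S) = -0.0004258 VAR.
Step 9 — Apparent power: |S| = 0.0004263 VA.
Step 10 — Power factor: PF = P/|S| = 0.04772 (leading).

(a) P = 2.034e-05 W  (b) Q = -0.0004258 VAR  (c) S = 0.0004263 VA  (d) PF = 0.04772 (leading)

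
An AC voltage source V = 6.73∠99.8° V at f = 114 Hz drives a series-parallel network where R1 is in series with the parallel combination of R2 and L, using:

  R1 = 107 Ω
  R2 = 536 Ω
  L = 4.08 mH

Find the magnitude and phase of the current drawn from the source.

Step 1 — Angular frequency: ω = 2π·f = 2π·114 = 716.3 rad/s.
Step 2 — Component impedances:
  R1: Z = R = 107 Ω
  R2: Z = R = 536 Ω
  L: Z = jωL = j·716.3·0.00408 = 0 + j2.922 Ω
Step 3 — Parallel branch: R2 || L = 1/(1/R2 + 1/L) = 0.01593 + j2.922 Ω.
Step 4 — Series with R1: Z_total = R1 + (R2 || L) = 107 + j2.922 Ω = 107.1∠1.6° Ω.
Step 5 — Source phasor: V = 6.73∠99.8° V = -1.146 + j6.632 V.
Step 6 — Ohm's law: I = V / Z_total = (-1.146 + j6.632) / (107 + j2.922) = -0.009005 + j0.06222 A.
Step 7 — Convert to polar: |I| = 0.06286 A, ∠I = 98.2°.

I = 0.06286∠98.2° A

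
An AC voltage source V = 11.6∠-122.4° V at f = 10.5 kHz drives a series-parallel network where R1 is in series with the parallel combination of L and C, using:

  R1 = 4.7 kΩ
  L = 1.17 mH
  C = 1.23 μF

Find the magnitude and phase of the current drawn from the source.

Step 1 — Angular frequency: ω = 2π·f = 2π·1.05e+04 = 6.597e+04 rad/s.
Step 2 — Component impedances:
  R1: Z = R = 4700 Ω
  L: Z = jωL = j·6.597e+04·0.00117 = 0 + j77.19 Ω
  C: Z = 1/(jωC) = -j/(ω·C) = 0 - j12.32 Ω
Step 3 — Parallel branch: L || C = 1/(1/L + 1/C) = 0 - j14.66 Ω.
Step 4 — Series with R1: Z_total = R1 + (L || C) = 4700 - j14.66 Ω = 4700∠-0.2° Ω.
Step 5 — Source phasor: V = 11.6∠-122.4° V = -6.216 - j9.794 V.
Step 6 — Ohm's law: I = V / Z_total = (-6.216 - j9.794) / (4700 - j14.66) = -0.001316 - j0.002088 A.
Step 7 — Convert to polar: |I| = 0.002468 A, ∠I = -122.2°.

I = 0.002468∠-122.2° A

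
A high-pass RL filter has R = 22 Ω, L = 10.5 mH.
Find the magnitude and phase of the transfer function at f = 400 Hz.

Step 1 — Angular frequency: ω = 2π·400 = 2513 rad/s.
Step 2 — Transfer function: H(jω) = jωL/(R + jωL).
Step 3 — Numerator jωL = j·26.39; denominator R + jωL = 22 + j26.39.
Step 4 — H = 0.59 + j0.4918.
Step 5 — Magnitude: |H| = 0.7681 (-2.3 dB); phase: φ = 39.8°.

|H| = 0.7681 (-2.3 dB), φ = 39.8°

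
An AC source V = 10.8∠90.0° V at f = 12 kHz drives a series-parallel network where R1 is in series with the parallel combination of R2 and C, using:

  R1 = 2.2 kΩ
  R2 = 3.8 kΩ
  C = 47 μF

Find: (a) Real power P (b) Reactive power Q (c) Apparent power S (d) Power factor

Step 1 — Angular frequency: ω = 2π·f = 2π·1.2e+04 = 7.54e+04 rad/s.
Step 2 — Component impedances:
  R1: Z = R = 2200 Ω
  R2: Z = R = 3800 Ω
  C: Z = 1/(jωC) = -j/(ω·C) = 0 - j0.2822 Ω
Step 3 — Parallel branch: R2 || C = 1/(1/R2 + 1/C) = 2.096e-05 - j0.2822 Ω.
Step 4 — Series with R1: Z_total = R1 + (R2 || C) = 2200 - j0.2822 Ω = 2200∠-0.0° Ω.
Step 5 — Source phasor: V = 10.8∠90.0° V = 0 + j10.8 V.
Step 6 — Current: I = V / Z = -6.297e-07 + j0.004909 A = 0.004909∠90.0° A.
Step 7 — Complex power: S = V·I* = 0.05302 - j6.801e-06 VA.
Step 8 — Real power: P = Re(S) = 0.05302 W.
Step 9 — Reactive power: Q = Im(S) = -6.801e-06 VAR.
Step 10 — Apparent power: |S| = 0.05302 VA.
Step 11 — Power factor: PF = P/|S| = 1 (leading).

(a) P = 0.05302 W  (b) Q = -6.801e-06 VAR  (c) S = 0.05302 VA  (d) PF = 1 (leading)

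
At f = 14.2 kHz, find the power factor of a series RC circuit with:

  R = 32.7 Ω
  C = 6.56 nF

Step 1 — Angular frequency: ω = 2π·f = 2π·1.42e+04 = 8.922e+04 rad/s.
Step 2 — Component impedances:
  R: Z = R = 32.7 Ω
  C: Z = 1/(jωC) = -j/(ω·C) = 0 - j1709 Ω
Step 3 — Series combination: Z_total = R + C = 32.7 - j1709 Ω = 1709∠-88.9° Ω.
Step 4 — Power factor: PF = cos(φ) = Re(Z)/|Z| = 32.7/1708.9 = 0.01914.
Step 5 — Type: Im(Z) = -1709 ⇒ leading (phase φ = -88.9°).

PF = 0.01914 (leading, φ = -88.9°)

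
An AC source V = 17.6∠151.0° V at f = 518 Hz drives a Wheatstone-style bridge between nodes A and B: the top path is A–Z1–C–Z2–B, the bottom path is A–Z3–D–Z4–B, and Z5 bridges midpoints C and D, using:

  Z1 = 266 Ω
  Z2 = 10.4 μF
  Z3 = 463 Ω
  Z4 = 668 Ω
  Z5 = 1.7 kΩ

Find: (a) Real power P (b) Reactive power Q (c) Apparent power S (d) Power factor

Step 1 — Angular frequency: ω = 2π·f = 2π·518 = 3255 rad/s.
Step 2 — Component impedances:
  Z1: Z = R = 266 Ω
  Z2: Z = 1/(jωC) = -j/(ω·C) = 0 - j29.54 Ω
  Z3: Z = R = 463 Ω
  Z4: Z = R = 668 Ω
  Z5: Z = R = 1700 Ω
Step 3 — Bridge requires nodal analysis (the Z5 bridge couples midpoints C and D, so the two paths cannot be reduced to a simple series/parallel combination). Setting node B to ground and injecting 1 A at node A, the 3-node admittance system at A, C, D solves to V_A = Z_AB = 208 - j20.93 Ω = 209∠-5.7° Ω.
Step 4 — Source phasor: V = 17.6∠151.0° V = -15.39 + j8.533 V.
Step 5 — Current: I = V / Z = -0.07736 + j0.03324 A = 0.0842∠156.7° A.
Step 6 — Complex power: S = V·I* = 1.474 - j0.1484 VA.
Step 7 — Real power: P = Re(S) = 1.474 W.
Step 8 — Reactive power: Q = Im(S) = -0.1484 VAR.
Step 9 — Apparent power: |S| = 1.482 VA.
Step 10 — Power factor: PF = P/|S| = 0.995 (leading).

(a) P = 1.474 W  (b) Q = -0.1484 VAR  (c) S = 1.482 VA  (d) PF = 0.995 (leading)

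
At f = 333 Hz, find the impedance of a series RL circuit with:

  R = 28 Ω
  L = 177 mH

Step 1 — Angular frequency: ω = 2π·f = 2π·333 = 2092 rad/s.
Step 2 — Component impedances:
  R: Z = R = 28 Ω
  L: Z = jωL = j·2092·0.177 = 0 + j370.3 Ω
Step 3 — Series combination: Z_total = R + L = 28 + j370.3 Ω = 371.4∠85.7° Ω.

Z = 28 + j370.3 Ω = 371.4∠85.7° Ω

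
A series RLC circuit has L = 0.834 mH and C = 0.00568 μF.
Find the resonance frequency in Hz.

Step 1 — Resonance condition Im(Z)=0 gives ω₀ = 1/√(LC).
Step 2 — ω₀ = 1/√(0.000834·5.68e-09) = 4.595e+05 rad/s.
Step 3 — f₀ = ω₀/(2π) = 7.312e+04 Hz.

f₀ = 7.312e+04 Hz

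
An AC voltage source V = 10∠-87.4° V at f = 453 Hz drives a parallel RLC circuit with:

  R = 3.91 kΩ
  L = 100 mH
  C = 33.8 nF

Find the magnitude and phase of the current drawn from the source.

Step 1 — Angular frequency: ω = 2π·f = 2π·453 = 2846 rad/s.
Step 2 — Component impedances:
  R: Z = R = 3910 Ω
  L: Z = jωL = j·2846·0.1 = 0 + j284.6 Ω
  C: Z = 1/(jωC) = -j/(ω·C) = 0 - j1.039e+04 Ω
Step 3 — Parallel combination: 1/Z_total = 1/R + 1/L + 1/C; Z_total = 21.78 + j291 Ω = 291.8∠85.7° Ω.
Step 4 — Source phasor: V = 10∠-87.4° V = 0.4536 - j9.99 V.
Step 5 — Ohm's law: I = V / Z_total = (0.4536 - j9.99) / (21.78 + j291) = -0.03402 - j0.004105 A.
Step 6 — Convert to polar: |I| = 0.03427 A, ∠I = -173.1°.

I = 0.03427∠-173.1° A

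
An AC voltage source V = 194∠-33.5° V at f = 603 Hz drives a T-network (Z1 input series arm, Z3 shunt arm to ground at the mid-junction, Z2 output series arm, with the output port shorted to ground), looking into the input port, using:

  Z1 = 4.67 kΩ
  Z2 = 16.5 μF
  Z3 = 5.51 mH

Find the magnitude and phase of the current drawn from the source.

Step 1 — Angular frequency: ω = 2π·f = 2π·603 = 3789 rad/s.
Step 2 — Component impedances:
  Z1: Z = R = 4670 Ω
  Z2: Z = 1/(jωC) = -j/(ω·C) = 0 - j16 Ω
  Z3: Z = jωL = j·3789·0.00551 = 0 + j20.88 Ω
Step 3 — With the output port shorted to ground, the output series arm Z2 runs from the junction to ground; the shunt arm Z3 also runs from the junction to ground. They appear in parallel: Z3 || Z2 = 0 - j68.43 Ω.
Step 4 — Series with input arm Z1: Z_in = Z1 + (Z3 || Z2) = 4670 - j68.43 Ω = 4671∠-0.8° Ω.
Step 5 — Source phasor: V = 194∠-33.5° V = 161.8 - j107.1 V.
Step 6 — Ohm's law: I = V / Z_total = (161.8 - j107.1) / (4670 - j68.43) = 0.03497 - j0.02242 A.
Step 7 — Convert to polar: |I| = 0.04154 A, ∠I = -32.7°.

I = 0.04154∠-32.7° A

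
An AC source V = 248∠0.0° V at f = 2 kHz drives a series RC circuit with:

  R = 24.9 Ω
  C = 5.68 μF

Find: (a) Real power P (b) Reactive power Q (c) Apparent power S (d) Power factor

Step 1 — Angular frequency: ω = 2π·f = 2π·2000 = 1.257e+04 rad/s.
Step 2 — Component impedances:
  R: Z = R = 24.9 Ω
  C: Z = 1/(jωC) = -j/(ω·C) = 0 - j14.01 Ω
Step 3 — Series combination: Z_total = R + C = 24.9 - j14.01 Ω = 28.57∠-29.4° Ω.
Step 4 — Source phasor: V = 248∠0.0° V = 248 V.
Step 5 — Current: I = V / Z = 7.565 + j4.256 A = 8.68∠29.4° A.
Step 6 — Complex power: S = V·I* = 1876 - j1056 VA.
Step 7 — Real power: P = Re(S) = 1876 W.
Step 8 — Reactive power: Q = Im(S) = -1056 VAR.
Step 9 — Apparent power: |S| = 2153 VA.
Step 10 — Power factor: PF = P/|S| = 0.8715 (leading).

(a) P = 1876 W  (b) Q = -1056 VAR  (c) S = 2153 VA  (d) PF = 0.8715 (leading)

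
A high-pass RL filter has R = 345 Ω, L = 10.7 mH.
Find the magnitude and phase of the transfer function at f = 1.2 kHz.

Step 1 — Angular frequency: ω = 2π·1200 = 7540 rad/s.
Step 2 — Transfer function: H(jω) = jωL/(R + jωL).
Step 3 — Numerator jωL = j·80.68; denominator R + jωL = 345 + j80.68.
Step 4 — H = 0.05185 + j0.2217.
Step 5 — Magnitude: |H| = 0.2277 (-12.9 dB); phase: φ = 76.8°.

|H| = 0.2277 (-12.9 dB), φ = 76.8°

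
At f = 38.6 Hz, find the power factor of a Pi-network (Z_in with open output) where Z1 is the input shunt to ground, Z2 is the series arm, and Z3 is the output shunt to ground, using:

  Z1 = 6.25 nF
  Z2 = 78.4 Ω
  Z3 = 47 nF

Step 1 — Angular frequency: ω = 2π·f = 2π·38.6 = 242.5 rad/s.
Step 2 — Component impedances:
  Z1: Z = 1/(jωC) = -j/(ω·C) = 0 - j6.597e+05 Ω
  Z2: Z = R = 78.4 Ω
  Z3: Z = 1/(jωC) = -j/(ω·C) = 0 - j8.773e+04 Ω
Step 3 — With open output, the series arm Z2 and the output shunt Z3 appear in series to ground: Z2 + Z3 = 78.4 - j8.773e+04 Ω.
Step 4 — Parallel with input shunt Z1: Z_in = Z1 || (Z2 + Z3) = 61.08 - j7.743e+04 Ω = 7.743e+04∠-90.0° Ω.
Step 5 — Power factor: PF = cos(φ) = Re(Z)/|Z| = 61.08/7.743e+04 = 0.0007888.
Step 6 — Type: Im(Z) = -7.743e+04 ⇒ leading (phase φ = -90.0°).

PF = 0.0007888 (leading, φ = -90.0°)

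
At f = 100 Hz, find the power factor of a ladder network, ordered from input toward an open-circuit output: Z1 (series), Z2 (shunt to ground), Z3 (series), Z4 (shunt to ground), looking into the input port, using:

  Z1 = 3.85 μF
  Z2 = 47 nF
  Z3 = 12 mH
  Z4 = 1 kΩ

Step 1 — Angular frequency: ω = 2π·f = 2π·100 = 628.3 rad/s.
Step 2 — Component impedances:
  Z1: Z = 1/(jωC) = -j/(ω·C) = 0 - j413.4 Ω
  Z2: Z = 1/(jωC) = -j/(ω·C) = 0 - j3.386e+04 Ω
  Z3: Z = jωL = j·628.3·0.012 = 0 + j7.54 Ω
  Z4: Z = R = 1000 Ω
Step 3 — Ladder network (open output): work backward from the far end, alternating series and parallel combinations. Z_in = 999.6 - j435.4 Ω = 1090∠-23.5° Ω.
Step 4 — Power factor: PF = cos(φ) = Re(Z)/|Z| = 999.57/1090.3 = 0.9168.
Step 5 — Type: Im(Z) = -435.4 ⇒ leading (phase φ = -23.5°).

PF = 0.9168 (leading, φ = -23.5°)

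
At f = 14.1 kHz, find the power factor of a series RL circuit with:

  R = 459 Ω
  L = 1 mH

Step 1 — Angular frequency: ω = 2π·f = 2π·1.41e+04 = 8.859e+04 rad/s.
Step 2 — Component impedances:
  R: Z = R = 459 Ω
  L: Z = jωL = j·8.859e+04·0.001 = 0 + j88.59 Ω
Step 3 — Series combination: Z_total = R + L = 459 + j88.59 Ω = 467.5∠10.9° Ω.
Step 4 — Power factor: PF = cos(φ) = Re(Z)/|Z| = 459/467.47 = 0.9819.
Step 5 — Type: Im(Z) = 88.59 ⇒ lagging (phase φ = 10.9°).

PF = 0.9819 (lagging, φ = 10.9°)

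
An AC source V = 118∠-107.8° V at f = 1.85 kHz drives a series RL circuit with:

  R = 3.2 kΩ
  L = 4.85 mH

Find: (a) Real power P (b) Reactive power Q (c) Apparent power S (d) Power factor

Step 1 — Angular frequency: ω = 2π·f = 2π·1850 = 1.162e+04 rad/s.
Step 2 — Component impedances:
  R: Z = R = 3200 Ω
  L: Z = jωL = j·1.162e+04·0.00485 = 0 + j56.38 Ω
Step 3 — Series combination: Z_total = R + L = 3200 + j56.38 Ω = 3200∠1.0° Ω.
Step 4 — Source phasor: V = 118∠-107.8° V = -36.07 - j112.4 V.
Step 5 — Current: I = V / Z = -0.01189 - j0.0349 A = 0.03687∠-108.8° A.
Step 6 — Complex power: S = V·I* = 4.35 + j0.07663 VA.
Step 7 — Real power: P = Re(S) = 4.35 W.
Step 8 — Reactive power: Q = Im(S) = 0.07663 VAR.
Step 9 — Apparent power: |S| = 4.351 VA.
Step 10 — Power factor: PF = P/|S| = 0.9998 (lagging).

(a) P = 4.35 W  (b) Q = 0.07663 VAR  (c) S = 4.351 VA  (d) PF = 0.9998 (lagging)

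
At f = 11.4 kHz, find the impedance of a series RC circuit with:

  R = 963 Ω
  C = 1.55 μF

Step 1 — Angular frequency: ω = 2π·f = 2π·1.14e+04 = 7.163e+04 rad/s.
Step 2 — Component impedances:
  R: Z = R = 963 Ω
  C: Z = 1/(jωC) = -j/(ω·C) = 0 - j9.007 Ω
Step 3 — Series combination: Z_total = R + C = 963 - j9.007 Ω = 963∠-0.5° Ω.

Z = 963 - j9.007 Ω = 963∠-0.5° Ω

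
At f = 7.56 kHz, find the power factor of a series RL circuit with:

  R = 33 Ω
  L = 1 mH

Step 1 — Angular frequency: ω = 2π·f = 2π·7560 = 4.75e+04 rad/s.
Step 2 — Component impedances:
  R: Z = R = 33 Ω
  L: Z = jωL = j·4.75e+04·0.001 = 0 + j47.5 Ω
Step 3 — Series combination: Z_total = R + L = 33 + j47.5 Ω = 57.84∠55.2° Ω.
Step 4 — Power factor: PF = cos(φ) = Re(Z)/|Z| = 33/57.8389 = 0.5706.
Step 5 — Type: Im(Z) = 47.5 ⇒ lagging (phase φ = 55.2°).

PF = 0.5706 (lagging, φ = 55.2°)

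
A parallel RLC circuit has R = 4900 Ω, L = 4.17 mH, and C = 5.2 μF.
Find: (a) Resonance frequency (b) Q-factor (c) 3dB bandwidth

Step 1 — Resonance: ω₀ = 1/√(LC) = 1/√(0.00417·5.2e-06) = 6791 rad/s.
Step 2 — f₀ = ω₀/(2π) = 1081 Hz.
Step 3 — Parallel Q: Q = R/(ω₀L) = 4900/(6791·0.00417) = 173.
Step 4 — Bandwidth: Δω = ω₀/Q = 39.25 rad/s; BW = Δω/(2π) = 6.246 Hz.

(a) f₀ = 1081 Hz  (b) Q = 173  (c) BW = 6.246 Hz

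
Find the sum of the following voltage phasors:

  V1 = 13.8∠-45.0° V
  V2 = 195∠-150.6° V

Step 1 — Convert each phasor to rectangular form:
  V1 = 13.8·(cos(-45.0°) + j·sin(-45.0°)) = 9.758 - j9.758 V
  V2 = 195·(cos(-150.6°) + j·sin(-150.6°)) = -169.9 - j95.73 V
Step 2 — Sum components: V_total = -160.1 - j105.5 V.
Step 3 — Convert to polar: |V_total| = 191.8 V, ∠V_total = -146.6°.

V_total = 191.8∠-146.6° V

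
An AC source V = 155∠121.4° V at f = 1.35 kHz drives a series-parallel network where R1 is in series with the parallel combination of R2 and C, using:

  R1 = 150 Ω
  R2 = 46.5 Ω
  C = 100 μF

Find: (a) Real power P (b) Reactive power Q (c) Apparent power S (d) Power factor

Step 1 — Angular frequency: ω = 2π·f = 2π·1350 = 8482 rad/s.
Step 2 — Component impedances:
  R1: Z = R = 150 Ω
  R2: Z = R = 46.5 Ω
  C: Z = 1/(jωC) = -j/(ω·C) = 0 - j1.179 Ω
Step 3 — Parallel branch: R2 || C = 1/(1/R2 + 1/C) = 0.02987 - j1.178 Ω.
Step 4 — Series with R1: Z_total = R1 + (R2 || C) = 150 - j1.178 Ω = 150∠-0.4° Ω.
Step 5 — Source phasor: V = 155∠121.4° V = -80.76 + j132.3 V.
Step 6 — Current: I = V / Z = -0.5452 + j0.8775 A = 1.033∠121.8° A.
Step 7 — Complex power: S = V·I* = 160.1 - j1.257 VA.
Step 8 — Real power: P = Re(S) = 160.1 W.
Step 9 — Reactive power: Q = Im(S) = -1.257 VAR.
Step 10 — Apparent power: |S| = 160.1 VA.
Step 11 — Power factor: PF = P/|S| = 1 (leading).

(a) P = 160.1 W  (b) Q = -1.257 VAR  (c) S = 160.1 VA  (d) PF = 1 (leading)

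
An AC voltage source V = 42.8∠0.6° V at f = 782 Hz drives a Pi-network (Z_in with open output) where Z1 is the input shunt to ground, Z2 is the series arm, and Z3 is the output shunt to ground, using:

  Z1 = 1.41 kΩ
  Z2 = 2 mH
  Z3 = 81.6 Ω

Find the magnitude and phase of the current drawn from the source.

Step 1 — Angular frequency: ω = 2π·f = 2π·782 = 4913 rad/s.
Step 2 — Component impedances:
  Z1: Z = R = 1410 Ω
  Z2: Z = jωL = j·4913·0.002 = 0 + j9.827 Ω
  Z3: Z = R = 81.6 Ω
Step 3 — With open output, the series arm Z2 and the output shunt Z3 appear in series to ground: Z2 + Z3 = 81.6 + j9.827 Ω.
Step 4 — Parallel with input shunt Z1: Z_in = Z1 || (Z2 + Z3) = 77.19 + j8.781 Ω = 77.69∠6.5° Ω.
Step 5 — Source phasor: V = 42.8∠0.6° V = 42.8 + j0.4482 V.
Step 6 — Ohm's law: I = V / Z_total = (42.8 + j0.4482) / (77.19 + j8.781) = 0.548 - j0.05653 A.
Step 7 — Convert to polar: |I| = 0.5509 A, ∠I = -5.9°.

I = 0.5509∠-5.9° A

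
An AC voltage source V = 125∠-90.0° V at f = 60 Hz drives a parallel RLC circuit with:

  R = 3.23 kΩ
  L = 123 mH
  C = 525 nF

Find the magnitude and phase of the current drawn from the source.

Step 1 — Angular frequency: ω = 2π·f = 2π·60 = 377 rad/s.
Step 2 — Component impedances:
  R: Z = R = 3230 Ω
  L: Z = jωL = j·377·0.123 = 0 + j46.37 Ω
  C: Z = 1/(jωC) = -j/(ω·C) = 0 - j5053 Ω
Step 3 — Parallel combination: 1/Z_total = 1/R + 1/L + 1/C; Z_total = 0.6779 + j46.79 Ω = 46.79∠89.2° Ω.
Step 4 — Source phasor: V = 125∠-90.0° V = 0 - j125 V.
Step 5 — Ohm's law: I = V / Z_total = (0 - j125) / (0.6779 + j46.79) = -2.671 - j0.0387 A.
Step 6 — Convert to polar: |I| = 2.671 A, ∠I = -179.2°.

I = 2.671∠-179.2° A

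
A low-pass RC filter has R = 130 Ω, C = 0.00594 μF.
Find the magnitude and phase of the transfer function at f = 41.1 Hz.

Step 1 — Angular frequency: ω = 2π·41.1 = 258.2 rad/s.
Step 2 — Transfer function: H(jω) = 1/(1 + jωRC).
Step 3 — Denominator: 1 + jωRC = 1 + j·258.2·130·5.94e-09 = 1 + j0.0001994.
Step 4 — H = 1 - j0.0001994.
Step 5 — Magnitude: |H| = 1 (-0.0 dB); phase: φ = -0.0°.

|H| = 1 (-0.0 dB), φ = -0.0°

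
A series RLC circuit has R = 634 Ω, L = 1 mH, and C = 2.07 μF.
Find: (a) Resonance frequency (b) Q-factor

Step 1 — Resonance condition Im(Z)=0 gives ω₀ = 1/√(LC).
Step 2 — ω₀ = 1/√(0.001·2.07e-06) = 2.198e+04 rad/s.
Step 3 — f₀ = ω₀/(2π) = 3498 Hz.
Step 4 — Series Q: Q = ω₀L/R = 2.198e+04·0.001/634 = 0.03467.

(a) f₀ = 3498 Hz  (b) Q = 0.03467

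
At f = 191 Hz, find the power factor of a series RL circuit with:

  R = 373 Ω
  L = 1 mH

Step 1 — Angular frequency: ω = 2π·f = 2π·191 = 1200 rad/s.
Step 2 — Component impedances:
  R: Z = R = 373 Ω
  L: Z = jωL = j·1200·0.001 = 0 + j1.2 Ω
Step 3 — Series combination: Z_total = R + L = 373 + j1.2 Ω = 373∠0.2° Ω.
Step 4 — Power factor: PF = cos(φ) = Re(Z)/|Z| = 373/373 = 1.
Step 5 — Type: Im(Z) = 1.2 ⇒ lagging (phase φ = 0.2°).

PF = 1 (lagging, φ = 0.2°)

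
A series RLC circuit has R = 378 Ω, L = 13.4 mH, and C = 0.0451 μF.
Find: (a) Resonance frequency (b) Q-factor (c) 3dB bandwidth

Step 1 — Resonance: ω₀ = 1/√(LC) = 1/√(0.0134·4.51e-08) = 4.068e+04 rad/s.
Step 2 — f₀ = ω₀/(2π) = 6474 Hz.
Step 3 — Series Q: Q = ω₀L/R = 4.068e+04·0.0134/378 = 1.442.
Step 4 — Bandwidth: Δω = ω₀/Q = 2.821e+04 rad/s; BW = Δω/(2π) = 4490 Hz.

(a) f₀ = 6474 Hz  (b) Q = 1.442  (c) BW = 4490 Hz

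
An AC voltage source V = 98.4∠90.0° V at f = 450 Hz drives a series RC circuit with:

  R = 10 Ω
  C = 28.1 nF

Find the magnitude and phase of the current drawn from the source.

Step 1 — Angular frequency: ω = 2π·f = 2π·450 = 2827 rad/s.
Step 2 — Component impedances:
  R: Z = R = 10 Ω
  C: Z = 1/(jωC) = -j/(ω·C) = 0 - j1.259e+04 Ω
Step 3 — Series combination: Z_total = R + C = 10 - j1.259e+04 Ω = 1.259e+04∠-90.0° Ω.
Step 4 — Source phasor: V = 98.4∠90.0° V = 0 + j98.4 V.
Step 5 — Ohm's law: I = V / Z_total = (0 + j98.4) / (10 - j1.259e+04) = -0.007818 + j6.211e-06 A.
Step 6 — Convert to polar: |I| = 0.007818 A, ∠I = 180.0°.

I = 0.007818∠180.0° A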